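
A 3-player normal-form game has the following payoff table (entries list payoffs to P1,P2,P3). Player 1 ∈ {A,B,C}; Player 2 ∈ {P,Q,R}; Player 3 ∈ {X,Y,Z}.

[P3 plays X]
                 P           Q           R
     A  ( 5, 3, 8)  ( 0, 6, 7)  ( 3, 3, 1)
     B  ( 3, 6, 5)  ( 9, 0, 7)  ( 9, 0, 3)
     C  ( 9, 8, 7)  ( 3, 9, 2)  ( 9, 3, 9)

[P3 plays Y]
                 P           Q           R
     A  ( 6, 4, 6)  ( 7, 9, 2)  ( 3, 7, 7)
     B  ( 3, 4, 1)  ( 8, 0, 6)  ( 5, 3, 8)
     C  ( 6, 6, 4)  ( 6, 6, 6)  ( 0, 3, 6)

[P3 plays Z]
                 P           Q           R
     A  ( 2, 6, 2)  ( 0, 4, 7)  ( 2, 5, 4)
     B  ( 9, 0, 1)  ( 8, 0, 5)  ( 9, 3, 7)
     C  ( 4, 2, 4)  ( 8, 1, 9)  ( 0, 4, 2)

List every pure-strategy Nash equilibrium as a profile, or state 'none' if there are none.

(A,P,X): not NE [P1→C gives 9>5; P2→Q gives 6>3]
(A,P,Y): not NE [P2→Q gives 9>4; P3→X gives 8>6]
(A,P,Z): not NE [P1→B gives 9>2; P3→X gives 8>2]
(A,Q,X): not NE [P1→B gives 9>0]
(A,Q,Y): not NE [P1→B gives 8>7; P3→Z gives 7>2]
(A,Q,Z): not NE [P1→C gives 8>0; P2→P gives 6>4]
(A,R,X): not NE [P1→C gives 9>3; P2→Q gives 6>3; P3→Y gives 7>1]
(A,R,Y): not NE [P1→B gives 5>3; P2→Q gives 9>7]
(A,R,Z): not NE [P1→B gives 9>2; P2→P gives 6>5; P3→Y gives 7>4]
(B,P,X): not NE [P1→C gives 9>3]
(B,P,Y): not NE [P1→C gives 6>3; P3→X gives 5>1]
(B,P,Z): not NE [P2→R gives 3>0; P3→X gives 5>1]
(B,Q,X): not NE [P2→P gives 6>0]
(B,Q,Y): not NE [P2→P gives 4>0; P3→X gives 7>6]
(B,Q,Z): not NE [P2→R gives 3>0; P3→X gives 7>5]
(B,R,X): not NE [P2→P gives 6>0; P3→Y gives 8>3]
(B,R,Y): not NE [P2→P gives 4>3]
(B,R,Z): not NE [P3→Y gives 8>7]
(C,P,X): not NE [P2→Q gives 9>8]
(C,P,Y): not NE [P3→X gives 7>4]
(C,P,Z): not NE [P1→B gives 9>4; P2→R gives 4>2; P3→X gives 7>4]
(C,Q,X): not NE [P1→B gives 9>3; P3→Z gives 9>2]
(C,Q,Y): not NE [P1→B gives 8>6; P3→Z gives 9>6]
(C,Q,Z): not NE [P2→R gives 4>1]
(C,R,X): not NE [P2→Q gives 9>3]
(C,R,Y): not NE [P1→B gives 5>0; P2→Q gives 6>3; P3→X gives 9>6]
(C,R,Z): not NE [P1→B gives 9>0; P3→X gives 9>2]

Equilibria: none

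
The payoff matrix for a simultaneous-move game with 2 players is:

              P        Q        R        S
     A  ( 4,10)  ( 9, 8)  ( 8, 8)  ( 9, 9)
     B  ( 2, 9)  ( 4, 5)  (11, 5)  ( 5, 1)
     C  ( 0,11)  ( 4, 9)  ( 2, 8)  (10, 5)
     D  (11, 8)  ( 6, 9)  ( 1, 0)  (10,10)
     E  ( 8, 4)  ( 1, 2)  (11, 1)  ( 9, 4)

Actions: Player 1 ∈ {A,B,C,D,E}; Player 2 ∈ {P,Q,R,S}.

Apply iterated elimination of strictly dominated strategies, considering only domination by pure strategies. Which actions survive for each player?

P2 drop R (P beats it: A:10>8 B:9>5 C:11>8 D:8>0 E:4>1)
P1 drop B (A beats it: P:4>2 Q:9>4 S:9>5)
P1 drop E (D beats it: P:11>8 Q:6>1 S:10>9)
P1→{A,C,D} P2→{P,Q,S}

IESDS → P1:{A,C,D} P2:{P,Q,S}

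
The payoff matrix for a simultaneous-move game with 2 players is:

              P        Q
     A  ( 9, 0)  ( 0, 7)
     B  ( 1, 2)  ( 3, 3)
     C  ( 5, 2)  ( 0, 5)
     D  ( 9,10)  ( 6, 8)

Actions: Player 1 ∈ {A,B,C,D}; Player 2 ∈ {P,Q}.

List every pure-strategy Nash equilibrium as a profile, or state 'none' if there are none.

NE set: (D,P)

(A,P): not NE [P2→Q gives 7>0]
(A,Q): not NE [P1→D gives 6>0]
(B,P): not NE [P1→D gives 9>1; P2→Q gives 3>2]
(B,Q): not NE [P1→D gives 6>3]
(C,P): not NE [P1→D gives 9>5; P2→Q gives 5>2]
(C,Q): not NE [P1→D gives 6>0]
(D,P): NE
(D,Q): not NE [P2→P gives 10>8]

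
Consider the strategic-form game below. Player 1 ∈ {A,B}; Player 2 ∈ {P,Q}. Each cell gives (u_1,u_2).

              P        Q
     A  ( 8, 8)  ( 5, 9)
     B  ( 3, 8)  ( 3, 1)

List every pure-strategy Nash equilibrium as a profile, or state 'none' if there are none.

PSNE = {(A,Q)}

(A,P): not NE [P2→Q gives 9>8]
(A,Q): NE
(B,P): not NE [P1→A gives 8>3]
(B,Q): not NE [P1→A gives 5>3; P2→P gives 8>1]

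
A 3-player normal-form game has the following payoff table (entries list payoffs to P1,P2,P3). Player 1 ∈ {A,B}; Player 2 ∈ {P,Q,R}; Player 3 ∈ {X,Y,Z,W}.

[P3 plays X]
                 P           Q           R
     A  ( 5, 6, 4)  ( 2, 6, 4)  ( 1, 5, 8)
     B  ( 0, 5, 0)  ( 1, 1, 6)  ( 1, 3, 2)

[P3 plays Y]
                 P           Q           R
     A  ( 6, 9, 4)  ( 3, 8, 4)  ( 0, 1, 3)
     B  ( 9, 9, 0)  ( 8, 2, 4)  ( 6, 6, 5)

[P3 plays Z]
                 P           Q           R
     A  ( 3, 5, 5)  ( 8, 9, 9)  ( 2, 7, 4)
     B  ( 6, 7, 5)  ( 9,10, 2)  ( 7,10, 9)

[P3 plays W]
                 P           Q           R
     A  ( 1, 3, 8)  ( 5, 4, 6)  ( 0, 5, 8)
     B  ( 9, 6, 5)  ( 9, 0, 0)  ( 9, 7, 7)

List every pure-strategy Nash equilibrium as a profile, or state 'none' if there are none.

Nash profiles: (B,R,Z)

(A,P,X): not NE [P3→W gives 8>4]
(A,P,Y): not NE [P1→B gives 9>6; P3→W gives 8>4]
(A,P,Z): not NE [P1→B gives 6>3; P2→Q gives 9>5; P3→W gives 8>5]
(A,P,W): not NE [P1→B gives 9>1; P2→R gives 5>3]
(A,Q,X): not NE [P3→Z gives 9>4]
(A,Q,Y): not NE [P1→B gives 8>3; P2→P gives 9>8; P3→Z gives 9>4]
(A,Q,Z): not NE [P1→B gives 9>8]
(A,Q,W): not NE [P1→B gives 9>5; P2→R gives 5>4; P3→Z gives 9>6]
(A,R,X): not NE [P2→Q gives 6>5]
(A,R,Y): not NE [P1→B gives 6>0; P2→P gives 9>1; P3→W gives 8>3]
(A,R,Z): not NE [P1→B gives 7>2; P2→Q gives 9>7; P3→W gives 8>4]
(A,R,W): not NE [P1→B gives 9>0]
(B,P,X): not NE [P1→A gives 5>0; P3→W gives 5>0]
(B,P,Y): not NE [P3→W gives 5>0]
(B,P,Z): not NE [P2→R gives 10>7]
(B,P,W): not NE [P2→R gives 7>6]
(B,Q,X): not NE [P1→A gives 2>1; P2→P gives 5>1]
(B,Q,Y): not NE [P2→P gives 9>2; P3→X gives 6>4]
(B,Q,Z): not NE [P3→X gives 6>2]
(B,Q,W): not NE [P2→R gives 7>0; P3→X gives 6>0]
(B,R,X): not NE [P2→P gives 5>3; P3→Z gives 9>2]
(B,R,Y): not NE [P2→P gives 9>6; P3→Z gives 9>5]
(B,R,Z): NE
(B,R,W): not NE [P3→Z gives 9>7]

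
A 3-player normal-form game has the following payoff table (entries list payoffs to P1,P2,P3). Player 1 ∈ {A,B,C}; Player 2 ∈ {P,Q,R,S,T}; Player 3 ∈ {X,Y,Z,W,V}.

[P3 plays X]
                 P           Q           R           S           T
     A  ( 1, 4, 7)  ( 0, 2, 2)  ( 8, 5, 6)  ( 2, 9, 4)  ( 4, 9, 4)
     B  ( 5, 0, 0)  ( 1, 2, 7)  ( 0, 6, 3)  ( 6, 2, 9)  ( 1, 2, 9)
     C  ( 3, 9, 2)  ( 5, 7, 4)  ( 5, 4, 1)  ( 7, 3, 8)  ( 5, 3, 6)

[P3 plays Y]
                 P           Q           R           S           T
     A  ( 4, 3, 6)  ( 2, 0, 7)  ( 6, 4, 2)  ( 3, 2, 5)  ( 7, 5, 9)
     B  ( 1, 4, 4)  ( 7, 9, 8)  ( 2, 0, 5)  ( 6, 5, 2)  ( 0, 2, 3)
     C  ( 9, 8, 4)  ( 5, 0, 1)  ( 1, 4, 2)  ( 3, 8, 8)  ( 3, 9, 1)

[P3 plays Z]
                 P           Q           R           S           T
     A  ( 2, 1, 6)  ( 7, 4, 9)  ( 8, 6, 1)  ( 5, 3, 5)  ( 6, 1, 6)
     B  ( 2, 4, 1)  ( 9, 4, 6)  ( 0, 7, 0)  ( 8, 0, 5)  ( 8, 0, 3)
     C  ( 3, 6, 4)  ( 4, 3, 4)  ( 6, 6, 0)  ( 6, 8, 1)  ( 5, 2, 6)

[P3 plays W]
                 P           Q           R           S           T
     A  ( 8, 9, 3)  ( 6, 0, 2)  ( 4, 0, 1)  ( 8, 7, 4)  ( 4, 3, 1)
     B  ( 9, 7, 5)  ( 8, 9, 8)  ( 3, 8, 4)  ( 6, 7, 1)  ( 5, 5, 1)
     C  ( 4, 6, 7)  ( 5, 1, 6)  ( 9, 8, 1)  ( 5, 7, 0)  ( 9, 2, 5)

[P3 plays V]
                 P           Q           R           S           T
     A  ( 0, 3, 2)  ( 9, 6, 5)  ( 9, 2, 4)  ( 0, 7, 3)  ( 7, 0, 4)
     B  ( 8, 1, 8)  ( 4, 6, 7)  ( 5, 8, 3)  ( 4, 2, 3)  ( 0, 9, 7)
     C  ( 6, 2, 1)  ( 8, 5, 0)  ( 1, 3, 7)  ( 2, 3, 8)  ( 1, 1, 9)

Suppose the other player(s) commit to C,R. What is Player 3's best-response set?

BR_3 = {V}

u_3(X vs C,R) = 1
u_3(Y vs C,R) = 2
u_3(Z vs C,R) = 0
u_3(W vs C,R) = 1
u_3(V vs C,R) = 7
max payoff 7 at {V}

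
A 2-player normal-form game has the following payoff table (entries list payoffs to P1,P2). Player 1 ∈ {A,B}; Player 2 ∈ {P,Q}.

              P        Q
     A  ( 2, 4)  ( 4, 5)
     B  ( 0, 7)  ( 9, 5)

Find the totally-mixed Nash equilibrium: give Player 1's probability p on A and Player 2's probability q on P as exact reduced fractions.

P1 indiff ⇒ q·2+(1-q)·4 = q·0+(1-q)·9 ⇒ q(2) = (1-q)(5) ⇒ q = 5/7
P2 indiff ⇒ p·4+(1-p)·7 = p·5+(1-p)·5 ⇒ p(-1) = (1-p)(-2) ⇒ p = 2/3

(p,q) = (2/3, 5/7)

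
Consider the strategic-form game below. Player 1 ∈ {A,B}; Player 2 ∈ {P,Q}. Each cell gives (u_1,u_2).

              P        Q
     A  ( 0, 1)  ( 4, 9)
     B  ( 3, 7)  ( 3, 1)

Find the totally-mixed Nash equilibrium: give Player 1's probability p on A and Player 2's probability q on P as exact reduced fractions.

P1 indiff ⇒ q·0+(1-q)·4 = q·3+(1-q)·3 ⇒ q(-3) = (1-q)(-1) ⇒ q = 1/4
P2 indiff ⇒ p·1+(1-p)·7 = p·9+(1-p)·1 ⇒ p(-8) = (1-p)(-6) ⇒ p = 3/7

P1 mixes 3/7 on A; P2 mixes 1/4 on P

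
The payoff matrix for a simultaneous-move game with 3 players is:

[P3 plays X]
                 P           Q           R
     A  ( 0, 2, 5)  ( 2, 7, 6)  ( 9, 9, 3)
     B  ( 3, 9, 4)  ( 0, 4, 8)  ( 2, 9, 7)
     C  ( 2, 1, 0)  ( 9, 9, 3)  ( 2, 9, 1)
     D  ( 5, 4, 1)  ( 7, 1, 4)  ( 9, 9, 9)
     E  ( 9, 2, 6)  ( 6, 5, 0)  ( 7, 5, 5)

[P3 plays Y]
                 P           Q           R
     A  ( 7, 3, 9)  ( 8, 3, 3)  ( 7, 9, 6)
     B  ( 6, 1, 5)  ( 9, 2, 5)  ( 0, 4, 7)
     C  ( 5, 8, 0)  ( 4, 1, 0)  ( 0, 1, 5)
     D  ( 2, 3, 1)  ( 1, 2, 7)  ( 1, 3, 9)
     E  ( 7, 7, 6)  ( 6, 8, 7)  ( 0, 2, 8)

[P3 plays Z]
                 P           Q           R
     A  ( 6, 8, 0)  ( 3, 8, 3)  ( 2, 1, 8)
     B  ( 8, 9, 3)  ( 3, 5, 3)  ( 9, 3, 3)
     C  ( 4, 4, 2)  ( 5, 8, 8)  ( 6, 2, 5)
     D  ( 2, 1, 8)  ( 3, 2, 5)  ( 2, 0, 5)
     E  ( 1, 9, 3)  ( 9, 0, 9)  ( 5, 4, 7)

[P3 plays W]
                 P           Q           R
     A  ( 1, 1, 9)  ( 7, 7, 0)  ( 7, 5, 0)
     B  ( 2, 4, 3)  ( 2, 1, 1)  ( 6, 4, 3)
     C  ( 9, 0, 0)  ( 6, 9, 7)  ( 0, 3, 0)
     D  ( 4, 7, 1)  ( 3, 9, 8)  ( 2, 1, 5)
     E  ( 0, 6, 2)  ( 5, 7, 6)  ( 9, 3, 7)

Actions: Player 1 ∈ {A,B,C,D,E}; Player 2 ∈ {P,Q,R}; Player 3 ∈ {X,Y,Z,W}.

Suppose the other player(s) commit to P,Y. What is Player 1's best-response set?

P1 best: {A,E}

u_1(A vs P,Y) = 7
u_1(B vs P,Y) = 6
u_1(C vs P,Y) = 5
u_1(D vs P,Y) = 2
u_1(E vs P,Y) = 7
max payoff 7 at {A,E}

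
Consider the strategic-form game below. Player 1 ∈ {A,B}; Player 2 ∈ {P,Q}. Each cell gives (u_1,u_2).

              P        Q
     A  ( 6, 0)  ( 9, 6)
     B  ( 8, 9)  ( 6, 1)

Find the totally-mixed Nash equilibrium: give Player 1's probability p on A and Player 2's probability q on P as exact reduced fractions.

p=4/7, q=3/5

P1 indiff ⇒ q·6+(1-q)·9 = q·8+(1-q)·6 ⇒ q(-2) = (1-q)(-3) ⇒ q = 3/5
P2 indiff ⇒ p·0+(1-p)·9 = p·6+(1-p)·1 ⇒ p(-6) = (1-p)(-8) ⇒ p = 4/7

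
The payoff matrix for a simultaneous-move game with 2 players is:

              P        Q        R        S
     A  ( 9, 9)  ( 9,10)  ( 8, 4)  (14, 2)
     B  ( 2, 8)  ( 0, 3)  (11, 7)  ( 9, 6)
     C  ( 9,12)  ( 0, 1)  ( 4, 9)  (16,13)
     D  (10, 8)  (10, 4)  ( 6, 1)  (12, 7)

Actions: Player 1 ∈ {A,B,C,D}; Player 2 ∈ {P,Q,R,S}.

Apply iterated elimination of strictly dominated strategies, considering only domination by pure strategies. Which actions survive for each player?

P2 drop R (P beats it: A:9>4 B:8>7 C:12>9 D:8>1)
P1 drop B (A beats it: P:9>2 Q:9>0 S:14>9)
P1→{A,C,D} P2→{P,Q,S}

Remaining: P1:{A,C,D} P2:{P,Q,S}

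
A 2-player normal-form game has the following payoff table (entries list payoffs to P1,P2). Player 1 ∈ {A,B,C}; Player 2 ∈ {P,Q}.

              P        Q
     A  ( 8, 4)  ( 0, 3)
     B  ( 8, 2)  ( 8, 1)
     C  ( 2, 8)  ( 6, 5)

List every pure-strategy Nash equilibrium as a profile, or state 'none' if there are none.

PSNE = {(A,P), (B,P)}

(A,P): NE
(A,Q): not NE [P1→B gives 8>0; P2→P gives 4>3]
(B,P): NE
(B,Q): not NE [P2→P gives 2>1]
(C,P): not NE [P1→B gives 8>2]
(C,Q): not NE [P1→B gives 8>6; P2→P gives 8>5]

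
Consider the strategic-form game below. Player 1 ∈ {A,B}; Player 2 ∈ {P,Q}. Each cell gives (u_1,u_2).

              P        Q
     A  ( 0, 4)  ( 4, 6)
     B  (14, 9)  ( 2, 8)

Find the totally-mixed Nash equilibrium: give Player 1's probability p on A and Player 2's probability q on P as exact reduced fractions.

(p,q) = (1/3, 1/8)

P1 indiff ⇒ q·0+(1-q)·4 = q·14+(1-q)·2 ⇒ q(-14) = (1-q)(-2) ⇒ q = 1/8
P2 indiff ⇒ p·4+(1-p)·9 = p·6+(1-p)·8 ⇒ p(-2) = (1-p)(-1) ⇒ p = 1/3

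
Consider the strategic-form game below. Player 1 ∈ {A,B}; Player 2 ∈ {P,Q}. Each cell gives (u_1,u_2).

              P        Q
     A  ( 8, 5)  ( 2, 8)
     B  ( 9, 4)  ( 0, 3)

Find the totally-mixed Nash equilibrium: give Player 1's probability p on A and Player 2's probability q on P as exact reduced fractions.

p=1/4, q=2/3

P1 indiff ⇒ q·8+(1-q)·2 = q·9+(1-q)·0 ⇒ q(-1) = (1-q)(-2) ⇒ q = 2/3
P2 indiff ⇒ p·5+(1-p)·4 = p·8+(1-p)·3 ⇒ p(-3) = (1-p)(-1) ⇒ p = 1/4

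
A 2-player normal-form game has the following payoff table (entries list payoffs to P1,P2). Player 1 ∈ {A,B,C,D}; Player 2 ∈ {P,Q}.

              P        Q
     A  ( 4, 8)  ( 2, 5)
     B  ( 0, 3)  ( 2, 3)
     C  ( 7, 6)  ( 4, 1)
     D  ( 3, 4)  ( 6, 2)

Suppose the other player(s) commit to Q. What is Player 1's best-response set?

u_1(A vs Q) = 2
u_1(B vs Q) = 2
u_1(C vs Q) = 4
u_1(D vs Q) = 6
max payoff 6 at {D}

BR_1 = {D}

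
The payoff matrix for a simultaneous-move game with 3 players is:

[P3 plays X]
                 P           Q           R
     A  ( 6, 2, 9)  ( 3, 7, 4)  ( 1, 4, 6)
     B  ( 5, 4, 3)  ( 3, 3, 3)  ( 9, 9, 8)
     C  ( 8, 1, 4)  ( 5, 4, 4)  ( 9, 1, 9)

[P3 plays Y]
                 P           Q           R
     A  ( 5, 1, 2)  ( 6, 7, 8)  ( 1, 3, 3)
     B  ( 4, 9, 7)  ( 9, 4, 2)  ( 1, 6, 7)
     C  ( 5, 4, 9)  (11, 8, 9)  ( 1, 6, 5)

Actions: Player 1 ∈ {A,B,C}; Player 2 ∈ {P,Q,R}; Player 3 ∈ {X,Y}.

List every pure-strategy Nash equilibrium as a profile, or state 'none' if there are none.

NE set: (B,R,X), (C,Q,Y)

(A,P,X): not NE [P1→C gives 8>6; P2→Q gives 7>2]
(A,P,Y): not NE [P2→Q gives 7>1; P3→X gives 9>2]
(A,Q,X): not NE [P1→C gives 5>3; P3→Y gives 8>4]
(A,Q,Y): not NE [P1→C gives 11>6]
(A,R,X): not NE [P1→C gives 9>1; P2→Q gives 7>4]
(A,R,Y): not NE [P2→Q gives 7>3; P3→X gives 6>3]
(B,P,X): not NE [P1→C gives 8>5; P2→R gives 9>4; P3→Y gives 7>3]
(B,P,Y): not NE [P1→C gives 5>4]
(B,Q,X): not NE [P1→C gives 5>3; P2→R gives 9>3]
(B,Q,Y): not NE [P1→C gives 11>9; P2→P gives 9>4; P3→X gives 3>2]
(B,R,X): NE
(B,R,Y): not NE [P2→P gives 9>6; P3→X gives 8>7]
(C,P,X): not NE [P2→Q gives 4>1; P3→Y gives 9>4]
(C,P,Y): not NE [P2→Q gives 8>4]
(C,Q,X): not NE [P3→Y gives 9>4]
(C,Q,Y): NE
(C,R,X): not NE [P2→Q gives 4>1]
(C,R,Y): not NE [P2→Q gives 8>6; P3→X gives 9>5]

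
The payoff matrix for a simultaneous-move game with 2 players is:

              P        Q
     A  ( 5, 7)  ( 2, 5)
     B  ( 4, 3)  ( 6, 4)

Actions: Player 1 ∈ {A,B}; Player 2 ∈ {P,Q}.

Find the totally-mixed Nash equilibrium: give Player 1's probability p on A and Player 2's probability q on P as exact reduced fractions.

p=1/3, q=4/5

P1 indiff ⇒ q·5+(1-q)·2 = q·4+(1-q)·6 ⇒ q(1) = (1-q)(4) ⇒ q = 4/5
P2 indiff ⇒ p·7+(1-p)·3 = p·5+(1-p)·4 ⇒ p(2) = (1-p)(1) ⇒ p = 1/3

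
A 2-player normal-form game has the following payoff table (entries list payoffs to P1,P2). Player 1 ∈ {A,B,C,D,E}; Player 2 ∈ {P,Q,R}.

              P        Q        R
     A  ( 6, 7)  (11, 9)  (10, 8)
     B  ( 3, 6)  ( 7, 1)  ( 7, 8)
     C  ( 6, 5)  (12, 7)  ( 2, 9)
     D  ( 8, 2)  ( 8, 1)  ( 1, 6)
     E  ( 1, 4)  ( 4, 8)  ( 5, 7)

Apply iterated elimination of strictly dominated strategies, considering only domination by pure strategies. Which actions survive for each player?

P1 drop B (A beats it: P:6>3 Q:11>7 R:10>7)
P1 drop E (A beats it: P:6>1 Q:11>4 R:10>5)
P2 drop P (R beats it: A:8>7 C:9>5 D:6>2)
P1 drop D (A beats it: Q:11>8 R:10>1)
P1→{A,C} P2→{Q,R}

IESDS → P1:{A,C} P2:{Q,R}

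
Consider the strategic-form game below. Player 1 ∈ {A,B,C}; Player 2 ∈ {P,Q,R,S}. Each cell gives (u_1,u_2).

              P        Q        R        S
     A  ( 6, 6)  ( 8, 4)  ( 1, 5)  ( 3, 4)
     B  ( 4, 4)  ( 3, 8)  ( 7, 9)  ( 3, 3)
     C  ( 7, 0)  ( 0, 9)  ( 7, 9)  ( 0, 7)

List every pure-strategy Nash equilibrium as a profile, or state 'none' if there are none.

PSNE = {(B,R), (C,R)}

(A,P): not NE [P1→C gives 7>6]
(A,Q): not NE [P2→P gives 6>4]
(A,R): not NE [P1→C gives 7>1; P2→P gives 6>5]
(A,S): not NE [P2→P gives 6>4]
(B,P): not NE [P1→C gives 7>4; P2→R gives 9>4]
(B,Q): not NE [P1→A gives 8>3; P2→R gives 9>8]
(B,R): NE
(B,S): not NE [P2→R gives 9>3]
(C,P): not NE [P2→R gives 9>0]
(C,Q): not NE [P1→A gives 8>0]
(C,R): NE
(C,S): not NE [P1→B gives 3>0; P2→R gives 9>7]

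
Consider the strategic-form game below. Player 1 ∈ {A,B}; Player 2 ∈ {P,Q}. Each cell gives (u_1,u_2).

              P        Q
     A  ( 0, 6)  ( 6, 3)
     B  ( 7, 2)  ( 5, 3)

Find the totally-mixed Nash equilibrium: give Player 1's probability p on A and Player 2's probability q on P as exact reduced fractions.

P1 indiff ⇒ q·0+(1-q)·6 = q·7+(1-q)·5 ⇒ q(-7) = (1-q)(-1) ⇒ q = 1/8
P2 indiff ⇒ p·6+(1-p)·2 = p·3+(1-p)·3 ⇒ p(3) = (1-p)(1) ⇒ p = 1/4

p=1/4, q=1/8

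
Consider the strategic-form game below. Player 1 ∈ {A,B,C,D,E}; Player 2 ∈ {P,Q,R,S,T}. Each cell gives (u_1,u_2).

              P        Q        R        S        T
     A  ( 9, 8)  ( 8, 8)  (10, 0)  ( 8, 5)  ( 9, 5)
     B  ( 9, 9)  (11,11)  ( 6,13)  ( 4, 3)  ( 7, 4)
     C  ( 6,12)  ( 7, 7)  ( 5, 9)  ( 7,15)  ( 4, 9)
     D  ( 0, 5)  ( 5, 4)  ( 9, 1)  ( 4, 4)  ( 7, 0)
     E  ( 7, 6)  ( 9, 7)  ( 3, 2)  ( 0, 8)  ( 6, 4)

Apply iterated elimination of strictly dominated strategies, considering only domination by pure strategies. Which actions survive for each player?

Survivors P1:{A,B} P2:{P,Q,R}

P1 drop C (A beats it: P:9>6 Q:8>7 R:10>5 S:8>7 T:9>4)
P1 drop D (A beats it: P:9>0 Q:8>5 R:10>9 S:8>4 T:9>7)
P1 drop E (B beats it: P:9>7 Q:11>9 R:6>3 S:4>0 T:7>6)
P2 drop S (P beats it: A:8>5 B:9>3)
P2 drop T (P beats it: A:8>5 B:9>4)
P1→{A,B} P2→{P,Q,R}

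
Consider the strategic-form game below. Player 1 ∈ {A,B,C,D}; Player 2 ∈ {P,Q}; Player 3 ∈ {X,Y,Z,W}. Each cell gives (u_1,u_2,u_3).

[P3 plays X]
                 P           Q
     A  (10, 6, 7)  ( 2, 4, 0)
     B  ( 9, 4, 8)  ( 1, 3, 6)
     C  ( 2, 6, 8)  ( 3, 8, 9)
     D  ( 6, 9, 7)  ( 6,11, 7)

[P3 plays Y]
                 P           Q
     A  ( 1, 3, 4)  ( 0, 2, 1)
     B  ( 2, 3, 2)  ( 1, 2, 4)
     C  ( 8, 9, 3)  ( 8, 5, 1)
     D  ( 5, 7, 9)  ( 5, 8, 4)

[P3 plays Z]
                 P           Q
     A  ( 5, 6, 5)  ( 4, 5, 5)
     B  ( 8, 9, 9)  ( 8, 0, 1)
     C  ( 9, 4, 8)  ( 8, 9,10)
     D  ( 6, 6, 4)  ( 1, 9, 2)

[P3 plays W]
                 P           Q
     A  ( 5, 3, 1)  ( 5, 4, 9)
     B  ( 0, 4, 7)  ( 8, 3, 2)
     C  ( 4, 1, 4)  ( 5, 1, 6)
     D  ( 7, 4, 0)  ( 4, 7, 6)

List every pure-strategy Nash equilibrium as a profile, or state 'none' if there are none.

(A,P,X): NE
(A,P,Y): not NE [P1→C gives 8>1; P3→X gives 7>4]
(A,P,Z): not NE [P1→C gives 9>5; P3→X gives 7>5]
(A,P,W): not NE [P1→D gives 7>5; P2→Q gives 4>3; P3→X gives 7>1]
(A,Q,X): not NE [P1→D gives 6>2; P2→P gives 6>4; P3→W gives 9>0]
(A,Q,Y): not NE [P1→C gives 8>0; P2→P gives 3>2; P3→W gives 9>1]
(A,Q,Z): not NE [P1→C gives 8>4; P2→P gives 6>5; P3→W gives 9>5]
(A,Q,W): not NE [P1→B gives 8>5]
(B,P,X): not NE [P1→A gives 10>9; P3→Z gives 9>8]
(B,P,Y): not NE [P1→C gives 8>2; P3→Z gives 9>2]
(B,P,Z): not NE [P1→C gives 9>8]
(B,P,W): not NE [P1→D gives 7>0; P3→Z gives 9>7]
(B,Q,X): not NE [P1→D gives 6>1; P2→P gives 4>3]
(B,Q,Y): not NE [P1→C gives 8>1; P2→P gives 3>2; P3→X gives 6>4]
(B,Q,Z): not NE [P2→P gives 9>0; P3→X gives 6>1]
(B,Q,W): not NE [P2→P gives 4>3; P3→X gives 6>2]
(C,P,X): not NE [P1→A gives 10>2; P2→Q gives 8>6]
(C,P,Y): not NE [P3→Z gives 8>3]
(C,P,Z): not NE [P2→Q gives 9>4]
(C,P,W): not NE [P1→D gives 7>4; P3→Z gives 8>4]
(C,Q,X): not NE [P1→D gives 6>3; P3→Z gives 10>9]
(C,Q,Y): not NE [P2→P gives 9>5; P3→Z gives 10>1]
(C,Q,Z): NE
(C,Q,W): not NE [P1→B gives 8>5; P3→Z gives 10>6]
(D,P,X): not NE [P1→A gives 10>6; P2→Q gives 11>9; P3→Y gives 9>7]
(D,P,Y): not NE [P1→C gives 8>5; P2→Q gives 8>7]
(D,P,Z): not NE [P1→C gives 9>6; P2→Q gives 9>6; P3→Y gives 9>4]
(D,P,W): not NE [P2→Q gives 7>4; P3→Y gives 9>0]
(D,Q,X): NE
(D,Q,Y): not NE [P1→C gives 8>5; P3→X gives 7>4]
(D,Q,Z): not NE [P1→C gives 8>1; P3→X gives 7>2]
(D,Q,W): not NE [P1→B gives 8>4; P3→X gives 7>6]

Nash profiles: (A,P,X), (C,Q,Z), (D,Q,X)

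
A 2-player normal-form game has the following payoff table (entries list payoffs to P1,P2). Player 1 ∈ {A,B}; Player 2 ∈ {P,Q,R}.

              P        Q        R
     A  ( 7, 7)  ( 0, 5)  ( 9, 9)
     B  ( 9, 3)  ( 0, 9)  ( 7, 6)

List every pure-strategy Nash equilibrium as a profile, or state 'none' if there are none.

(A,P): not NE [P1→B gives 9>7; P2→R gives 9>7]
(A,Q): not NE [P2→R gives 9>5]
(A,R): NE
(B,P): not NE [P2→Q gives 9>3]
(B,Q): NE
(B,R): not NE [P1→A gives 9>7; P2→Q gives 9>6]

Nash profiles: (A,R), (B,Q)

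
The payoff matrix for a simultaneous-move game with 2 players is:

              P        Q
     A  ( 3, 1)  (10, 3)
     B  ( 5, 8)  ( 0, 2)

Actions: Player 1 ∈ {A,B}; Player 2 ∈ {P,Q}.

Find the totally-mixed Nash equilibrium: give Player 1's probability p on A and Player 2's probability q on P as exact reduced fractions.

p=3/4, q=5/6

P1 indiff ⇒ q·3+(1-q)·10 = q·5+(1-q)·0 ⇒ q(-2) = (1-q)(-10) ⇒ q = 5/6
P2 indiff ⇒ p·1+(1-p)·8 = p·3+(1-p)·2 ⇒ p(-2) = (1-p)(-6) ⇒ p = 3/4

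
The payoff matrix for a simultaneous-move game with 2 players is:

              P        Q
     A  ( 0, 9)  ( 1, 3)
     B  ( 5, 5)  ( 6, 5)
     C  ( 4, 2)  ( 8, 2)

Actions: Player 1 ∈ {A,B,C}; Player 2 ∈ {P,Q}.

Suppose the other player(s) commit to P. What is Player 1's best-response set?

u_1(A vs P) = 0
u_1(B vs P) = 5
u_1(C vs P) = 4
max payoff 5 at {B}

P1 best: {B}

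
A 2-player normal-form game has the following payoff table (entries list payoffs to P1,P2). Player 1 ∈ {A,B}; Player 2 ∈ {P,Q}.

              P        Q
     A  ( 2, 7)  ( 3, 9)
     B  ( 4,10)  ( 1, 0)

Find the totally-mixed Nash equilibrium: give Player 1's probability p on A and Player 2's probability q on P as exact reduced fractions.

P1 indiff ⇒ q·2+(1-q)·3 = q·4+(1-q)·1 ⇒ q(-2) = (1-q)(-2) ⇒ q = 1/2
P2 indiff ⇒ p·7+(1-p)·10 = p·9+(1-p)·0 ⇒ p(-2) = (1-p)(-10) ⇒ p = 5/6

(p,q) = (5/6, 1/2)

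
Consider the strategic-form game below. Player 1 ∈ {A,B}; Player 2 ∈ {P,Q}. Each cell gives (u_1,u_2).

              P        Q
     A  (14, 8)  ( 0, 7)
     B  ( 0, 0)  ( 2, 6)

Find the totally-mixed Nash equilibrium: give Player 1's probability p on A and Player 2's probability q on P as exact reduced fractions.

(p,q) = (6/7, 1/8)

P1 indiff ⇒ q·14+(1-q)·0 = q·0+(1-q)·2 ⇒ q(14) = (1-q)(2) ⇒ q = 1/8
P2 indiff ⇒ p·8+(1-p)·0 = p·7+(1-p)·6 ⇒ p(1) = (1-p)(6) ⇒ p = 6/7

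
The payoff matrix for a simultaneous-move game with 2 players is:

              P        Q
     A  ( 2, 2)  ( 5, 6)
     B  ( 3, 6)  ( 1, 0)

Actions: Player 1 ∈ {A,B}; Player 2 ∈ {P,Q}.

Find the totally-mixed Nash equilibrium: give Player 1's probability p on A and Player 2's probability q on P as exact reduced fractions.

P1 indiff ⇒ q·2+(1-q)·5 = q·3+(1-q)·1 ⇒ q(-1) = (1-q)(-4) ⇒ q = 4/5
P2 indiff ⇒ p·2+(1-p)·6 = p·6+(1-p)·0 ⇒ p(-4) = (1-p)(-6) ⇒ p = 3/5

(p,q) = (3/5, 4/5)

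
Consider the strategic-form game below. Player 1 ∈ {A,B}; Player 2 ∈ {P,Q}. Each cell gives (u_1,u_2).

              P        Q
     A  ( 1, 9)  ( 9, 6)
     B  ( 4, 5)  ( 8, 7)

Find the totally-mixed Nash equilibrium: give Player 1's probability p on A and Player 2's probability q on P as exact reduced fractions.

p=2/5, q=1/4

P1 indiff ⇒ q·1+(1-q)·9 = q·4+(1-q)·8 ⇒ q(-3) = (1-q)(-1) ⇒ q = 1/4
P2 indiff ⇒ p·9+(1-p)·5 = p·6+(1-p)·7 ⇒ p(3) = (1-p)(2) ⇒ p = 2/5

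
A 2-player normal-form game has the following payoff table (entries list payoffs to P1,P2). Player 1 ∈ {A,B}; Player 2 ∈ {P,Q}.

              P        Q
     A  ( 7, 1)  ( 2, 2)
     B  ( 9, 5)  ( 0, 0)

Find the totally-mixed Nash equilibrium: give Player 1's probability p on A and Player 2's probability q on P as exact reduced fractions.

P1 indiff ⇒ q·7+(1-q)·2 = q·9+(1-q)·0 ⇒ q(-2) = (1-q)(-2) ⇒ q = 1/2
P2 indiff ⇒ p·1+(1-p)·5 = p·2+(1-p)·0 ⇒ p(-1) = (1-p)(-5) ⇒ p = 5/6

P1 mixes 5/6 on A; P2 mixes 1/2 on P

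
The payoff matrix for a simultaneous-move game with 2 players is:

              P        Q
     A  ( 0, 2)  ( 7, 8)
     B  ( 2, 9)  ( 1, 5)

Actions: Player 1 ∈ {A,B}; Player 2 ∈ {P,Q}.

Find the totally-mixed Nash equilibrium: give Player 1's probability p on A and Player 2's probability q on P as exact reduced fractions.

P1 indiff ⇒ q·0+(1-q)·7 = q·2+(1-q)·1 ⇒ q(-2) = (1-q)(-6) ⇒ q = 3/4
P2 indiff ⇒ p·2+(1-p)·9 = p·8+(1-p)·5 ⇒ p(-6) = (1-p)(-4) ⇒ p = 2/5

p=2/5, q=3/4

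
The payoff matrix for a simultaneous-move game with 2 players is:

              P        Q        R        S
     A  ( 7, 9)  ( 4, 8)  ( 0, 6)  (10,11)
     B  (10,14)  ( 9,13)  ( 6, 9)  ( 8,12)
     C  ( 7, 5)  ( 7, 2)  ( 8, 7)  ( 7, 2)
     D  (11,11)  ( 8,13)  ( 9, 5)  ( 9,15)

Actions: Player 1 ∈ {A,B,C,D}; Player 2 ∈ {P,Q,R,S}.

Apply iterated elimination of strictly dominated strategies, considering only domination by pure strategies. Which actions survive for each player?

IESDS → P1:{A,B,D} P2:{P,Q,S}

P1 drop C (D beats it: P:11>7 Q:8>7 R:9>8 S:9>7)
P2 drop R (P beats it: A:9>6 B:14>9 D:11>5)
P1→{A,B,D} P2→{P,Q,S}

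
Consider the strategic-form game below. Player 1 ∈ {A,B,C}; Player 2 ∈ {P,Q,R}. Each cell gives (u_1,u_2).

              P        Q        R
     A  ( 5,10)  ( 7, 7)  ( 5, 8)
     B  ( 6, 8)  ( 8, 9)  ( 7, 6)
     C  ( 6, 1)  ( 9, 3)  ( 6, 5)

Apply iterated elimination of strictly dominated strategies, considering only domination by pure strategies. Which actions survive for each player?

Survivors P1:{B,C} P2:{Q,R}

P1 drop A (B beats it: P:6>5 Q:8>7 R:7>5)
P2 drop P (Q beats it: B:9>8 C:3>1)
P1→{B,C} P2→{Q,R}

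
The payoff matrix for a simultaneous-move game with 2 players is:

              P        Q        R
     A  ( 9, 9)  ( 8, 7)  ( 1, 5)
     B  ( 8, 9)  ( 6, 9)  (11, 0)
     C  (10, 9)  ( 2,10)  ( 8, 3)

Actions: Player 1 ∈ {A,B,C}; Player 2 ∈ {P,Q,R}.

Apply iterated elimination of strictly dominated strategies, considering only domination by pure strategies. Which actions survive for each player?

IESDS → P1:{A,C} P2:{P,Q}

P2 drop R (P beats it: A:9>5 B:9>0 C:9>3)
P1 drop B (A beats it: P:9>8 Q:8>6)
P1→{A,C} P2→{P,Q}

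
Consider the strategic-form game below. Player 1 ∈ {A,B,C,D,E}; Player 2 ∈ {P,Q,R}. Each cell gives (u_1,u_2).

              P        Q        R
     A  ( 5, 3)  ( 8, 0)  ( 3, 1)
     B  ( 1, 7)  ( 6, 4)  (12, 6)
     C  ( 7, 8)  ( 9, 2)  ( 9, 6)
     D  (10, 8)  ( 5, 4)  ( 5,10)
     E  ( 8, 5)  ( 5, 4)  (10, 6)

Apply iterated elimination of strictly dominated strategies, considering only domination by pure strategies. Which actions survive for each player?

IESDS → P1:{B,D,E} P2:{P,R}

P1 drop A (C beats it: P:7>5 Q:9>8 R:9>3)
P2 drop Q (P beats it: B:7>4 C:8>2 D:8>4 E:5>4)
P1 drop C (E beats it: P:8>7 R:10>9)
P1→{B,D,E} P2→{P,R}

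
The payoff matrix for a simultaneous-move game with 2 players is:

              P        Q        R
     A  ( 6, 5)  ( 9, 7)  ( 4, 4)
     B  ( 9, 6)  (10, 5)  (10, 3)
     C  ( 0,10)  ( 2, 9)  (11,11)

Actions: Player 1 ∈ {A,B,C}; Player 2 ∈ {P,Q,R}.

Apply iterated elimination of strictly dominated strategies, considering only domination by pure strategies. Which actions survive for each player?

Survivors P1:{B,C} P2:{P,R}

P1 drop A (B beats it: P:9>6 Q:10>9 R:10>4)
P2 drop Q (P beats it: B:6>5 C:10>9)
P1→{B,C} P2→{P,R}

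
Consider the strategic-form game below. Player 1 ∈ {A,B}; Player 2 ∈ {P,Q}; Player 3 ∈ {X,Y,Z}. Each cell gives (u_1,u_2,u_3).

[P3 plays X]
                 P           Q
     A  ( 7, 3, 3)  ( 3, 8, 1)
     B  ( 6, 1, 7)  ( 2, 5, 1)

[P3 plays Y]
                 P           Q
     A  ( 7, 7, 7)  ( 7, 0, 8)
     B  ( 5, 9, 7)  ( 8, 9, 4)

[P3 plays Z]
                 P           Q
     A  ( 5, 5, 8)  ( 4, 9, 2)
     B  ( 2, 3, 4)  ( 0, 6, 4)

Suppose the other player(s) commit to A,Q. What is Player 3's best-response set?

u_3(X vs A,Q) = 1
u_3(Y vs A,Q) = 8
u_3(Z vs A,Q) = 2
max payoff 8 at {Y}

BR_3 = {Y}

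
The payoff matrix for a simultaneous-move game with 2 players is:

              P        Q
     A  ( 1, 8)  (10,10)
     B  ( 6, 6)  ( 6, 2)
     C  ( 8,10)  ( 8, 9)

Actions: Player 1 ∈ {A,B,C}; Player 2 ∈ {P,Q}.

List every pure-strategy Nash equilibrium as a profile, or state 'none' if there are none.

(A,P): not NE [P1→C gives 8>1; P2→Q gives 10>8]
(A,Q): NE
(B,P): not NE [P1→C gives 8>6]
(B,Q): not NE [P1→A gives 10>6; P2→P gives 6>2]
(C,P): NE
(C,Q): not NE [P1→A gives 10>8; P2→P gives 10>9]

NE set: (A,Q), (C,P)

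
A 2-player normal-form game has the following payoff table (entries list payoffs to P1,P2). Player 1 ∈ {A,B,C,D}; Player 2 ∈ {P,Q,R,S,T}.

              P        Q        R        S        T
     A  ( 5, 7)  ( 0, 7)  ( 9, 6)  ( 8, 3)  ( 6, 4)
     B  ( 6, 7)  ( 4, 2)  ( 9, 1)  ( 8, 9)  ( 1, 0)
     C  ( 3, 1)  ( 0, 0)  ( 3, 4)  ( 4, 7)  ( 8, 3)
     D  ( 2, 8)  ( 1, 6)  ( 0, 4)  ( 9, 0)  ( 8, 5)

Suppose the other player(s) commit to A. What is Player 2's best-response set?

u_2(P vs A) = 7
u_2(Q vs A) = 7
u_2(R vs A) = 6
u_2(S vs A) = 3
u_2(T vs A) = 4
max payoff 7 at {P,Q}

BR_2 = {P,Q}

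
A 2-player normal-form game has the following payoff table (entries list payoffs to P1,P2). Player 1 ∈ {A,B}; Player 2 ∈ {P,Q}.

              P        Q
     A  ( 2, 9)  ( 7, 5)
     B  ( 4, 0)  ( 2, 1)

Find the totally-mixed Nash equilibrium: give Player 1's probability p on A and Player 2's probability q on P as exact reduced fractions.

P1 indiff ⇒ q·2+(1-q)·7 = q·4+(1-q)·2 ⇒ q(-2) = (1-q)(-5) ⇒ q = 5/7
P2 indiff ⇒ p·9+(1-p)·0 = p·5+(1-p)·1 ⇒ p(4) = (1-p)(1) ⇒ p = 1/5

p=1/5, q=5/7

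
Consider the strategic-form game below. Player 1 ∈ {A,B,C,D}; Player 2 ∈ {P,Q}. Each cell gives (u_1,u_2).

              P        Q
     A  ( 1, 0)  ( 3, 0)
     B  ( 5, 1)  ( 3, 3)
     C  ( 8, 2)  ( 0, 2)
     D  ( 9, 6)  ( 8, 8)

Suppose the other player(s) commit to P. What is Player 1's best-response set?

argmax u_1 = {D}

u_1(A vs P) = 1
u_1(B vs P) = 5
u_1(C vs P) = 8
u_1(D vs P) = 9
max payoff 9 at {D}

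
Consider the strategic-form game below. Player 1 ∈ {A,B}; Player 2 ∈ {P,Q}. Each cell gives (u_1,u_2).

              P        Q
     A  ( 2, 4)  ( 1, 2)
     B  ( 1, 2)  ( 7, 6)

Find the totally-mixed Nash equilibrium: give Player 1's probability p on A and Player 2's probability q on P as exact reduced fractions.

P1 mixes 2/3 on A; P2 mixes 6/7 on P

P1 indiff ⇒ q·2+(1-q)·1 = q·1+(1-q)·7 ⇒ q(1) = (1-q)(6) ⇒ q = 6/7
P2 indiff ⇒ p·4+(1-p)·2 = p·2+(1-p)·6 ⇒ p(2) = (1-p)(4) ⇒ p = 2/3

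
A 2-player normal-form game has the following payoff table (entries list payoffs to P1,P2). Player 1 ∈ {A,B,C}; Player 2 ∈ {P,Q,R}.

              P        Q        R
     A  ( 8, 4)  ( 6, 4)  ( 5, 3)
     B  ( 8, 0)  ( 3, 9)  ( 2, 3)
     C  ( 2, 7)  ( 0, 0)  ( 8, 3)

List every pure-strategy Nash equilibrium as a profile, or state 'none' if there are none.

(A,P): NE
(A,Q): NE
(A,R): not NE [P1→C gives 8>5; P2→Q gives 4>3]
(B,P): not NE [P2→Q gives 9>0]
(B,Q): not NE [P1→A gives 6>3]
(B,R): not NE [P1→C gives 8>2; P2→Q gives 9>3]
(C,P): not NE [P1→B gives 8>2]
(C,Q): not NE [P1→A gives 6>0; P2→P gives 7>0]
(C,R): not NE [P2→P gives 7>3]

PSNE = {(A,P), (A,Q)}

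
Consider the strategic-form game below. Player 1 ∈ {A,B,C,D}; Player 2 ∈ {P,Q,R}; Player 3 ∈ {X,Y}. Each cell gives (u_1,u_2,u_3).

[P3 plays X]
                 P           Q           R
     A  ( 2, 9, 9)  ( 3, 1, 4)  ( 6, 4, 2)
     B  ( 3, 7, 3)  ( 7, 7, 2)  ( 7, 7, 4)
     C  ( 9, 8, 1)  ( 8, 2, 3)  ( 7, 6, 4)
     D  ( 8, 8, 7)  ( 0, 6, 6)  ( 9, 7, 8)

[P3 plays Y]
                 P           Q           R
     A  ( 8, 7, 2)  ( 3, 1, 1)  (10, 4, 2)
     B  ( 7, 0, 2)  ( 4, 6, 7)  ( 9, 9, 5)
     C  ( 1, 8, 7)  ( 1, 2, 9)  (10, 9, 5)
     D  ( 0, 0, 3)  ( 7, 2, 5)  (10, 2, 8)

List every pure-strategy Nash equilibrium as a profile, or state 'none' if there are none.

(A,P,X): not NE [P1→C gives 9>2]
(A,P,Y): not NE [P3→X gives 9>2]
(A,Q,X): not NE [P1→C gives 8>3; P2→P gives 9>1]
(A,Q,Y): not NE [P1→D gives 7>3; P2→P gives 7>1; P3→X gives 4>1]
(A,R,X): not NE [P1→D gives 9>6; P2→P gives 9>4]
(A,R,Y): not NE [P2→P gives 7>4]
(B,P,X): not NE [P1→C gives 9>3]
(B,P,Y): not NE [P1→A gives 8>7; P2→R gives 9>0; P3→X gives 3>2]
(B,Q,X): not NE [P1→C gives 8>7; P3→Y gives 7>2]
(B,Q,Y): not NE [P1→D gives 7>4; P2→R gives 9>6]
(B,R,X): not NE [P1→D gives 9>7; P3→Y gives 5>4]
(B,R,Y): not NE [P1→D gives 10>9]
(C,P,X): not NE [P3→Y gives 7>1]
(C,P,Y): not NE [P1→A gives 8>1; P2→R gives 9>8]
(C,Q,X): not NE [P2→P gives 8>2; P3→Y gives 9>3]
(C,Q,Y): not NE [P1→D gives 7>1; P2→R gives 9>2]
(C,R,X): not NE [P1→D gives 9>7; P2→P gives 8>6; P3→Y gives 5>4]
(C,R,Y): NE
(D,P,X): not NE [P1→C gives 9>8]
(D,P,Y): not NE [P1→A gives 8>0; P2→R gives 2>0; P3→X gives 7>3]
(D,Q,X): not NE [P1→C gives 8>0; P2→P gives 8>6]
(D,Q,Y): not NE [P3→X gives 6>5]
(D,R,X): not NE [P2→P gives 8>7]
(D,R,Y): NE

Nash profiles: (C,R,Y), (D,R,Y)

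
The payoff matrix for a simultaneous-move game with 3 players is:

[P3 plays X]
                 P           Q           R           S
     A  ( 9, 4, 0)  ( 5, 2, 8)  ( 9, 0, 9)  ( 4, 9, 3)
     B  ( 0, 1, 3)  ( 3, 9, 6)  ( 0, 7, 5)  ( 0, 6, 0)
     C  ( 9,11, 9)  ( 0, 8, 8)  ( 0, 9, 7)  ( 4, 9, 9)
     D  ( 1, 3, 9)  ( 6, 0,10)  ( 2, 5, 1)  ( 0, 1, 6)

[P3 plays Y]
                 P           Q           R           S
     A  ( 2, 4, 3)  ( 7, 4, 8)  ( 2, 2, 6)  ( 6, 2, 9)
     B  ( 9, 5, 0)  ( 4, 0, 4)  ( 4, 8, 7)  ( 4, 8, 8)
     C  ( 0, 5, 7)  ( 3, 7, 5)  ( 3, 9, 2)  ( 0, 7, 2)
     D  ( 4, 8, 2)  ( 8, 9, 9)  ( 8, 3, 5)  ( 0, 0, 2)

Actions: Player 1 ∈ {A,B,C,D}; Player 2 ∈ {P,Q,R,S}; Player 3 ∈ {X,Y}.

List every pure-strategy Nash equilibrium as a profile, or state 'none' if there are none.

NE set: (C,P,X)

(A,P,X): not NE [P2→S gives 9>4; P3→Y gives 3>0]
(A,P,Y): not NE [P1→B gives 9>2]
(A,Q,X): not NE [P1→D gives 6>5; P2→S gives 9>2]
(A,Q,Y): not NE [P1→D gives 8>7]
(A,R,X): not NE [P2→S gives 9>0]
(A,R,Y): not NE [P1→D gives 8>2; P2→Q gives 4>2; P3→X gives 9>6]
(A,S,X): not NE [P3→Y gives 9>3]
(A,S,Y): not NE [P2→Q gives 4>2]
(B,P,X): not NE [P1→C gives 9>0; P2→Q gives 9>1]
(B,P,Y): not NE [P2→S gives 8>5; P3→X gives 3>0]
(B,Q,X): not NE [P1→D gives 6>3]
(B,Q,Y): not NE [P1→D gives 8>4; P2→S gives 8>0; P3→X gives 6>4]
(B,R,X): not NE [P1→A gives 9>0; P2→Q gives 9>7; P3→Y gives 7>5]
(B,R,Y): not NE [P1→D gives 8>4]
(B,S,X): not NE [P1→C gives 4>0; P2→Q gives 9>6; P3→Y gives 8>0]
(B,S,Y): not NE [P1→A gives 6>4]
(C,P,X): NE
(C,P,Y): not NE [P1→B gives 9>0; P2→R gives 9>5; P3→X gives 9>7]
(C,Q,X): not NE [P1→D gives 6>0; P2→P gives 11>8]
(C,Q,Y): not NE [P1→D gives 8>3; P2→R gives 9>7; P3→X gives 8>5]
(C,R,X): not NE [P1→A gives 9>0; P2→P gives 11>9]
(C,R,Y): not NE [P1→D gives 8>3; P3→X gives 7>2]
(C,S,X): not NE [P2→P gives 11>9]
(C,S,Y): not NE [P1→A gives 6>0; P2→R gives 9>7; P3→X gives 9>2]
(D,P,X): not NE [P1→C gives 9>1; P2→R gives 5>3]
(D,P,Y): not NE [P1→B gives 9>4; P2→Q gives 9>8; P3→X gives 9>2]
(D,Q,X): not NE [P2→R gives 5>0]
(D,Q,Y): not NE [P3→X gives 10>9]
(D,R,X): not NE [P1→A gives 9>2; P3→Y gives 5>1]
(D,R,Y): not NE [P2→Q gives 9>3]
(D,S,X): not NE [P1→C gives 4>0; P2→R gives 5>1]
(D,S,Y): not NE [P1→A gives 6>0; P2→Q gives 9>0; P3→X gives 6>2]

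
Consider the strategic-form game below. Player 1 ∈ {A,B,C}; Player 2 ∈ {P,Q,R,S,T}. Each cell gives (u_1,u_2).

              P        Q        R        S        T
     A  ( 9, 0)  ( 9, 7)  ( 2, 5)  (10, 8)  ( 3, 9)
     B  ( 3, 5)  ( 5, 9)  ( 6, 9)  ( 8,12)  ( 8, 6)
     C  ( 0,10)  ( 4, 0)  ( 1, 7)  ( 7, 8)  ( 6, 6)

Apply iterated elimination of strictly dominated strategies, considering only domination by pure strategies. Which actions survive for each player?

P1 drop C (B beats it: P:3>0 Q:5>4 R:6>1 S:8>7 T:8>6)
P2 drop P (Q beats it: A:7>0 B:9>5)
P2 drop Q (S beats it: A:8>7 B:12>9)
P2 drop R (S beats it: A:8>5 B:12>9)
P1→{A,B} P2→{S,T}

IESDS → P1:{A,B} P2:{S,T}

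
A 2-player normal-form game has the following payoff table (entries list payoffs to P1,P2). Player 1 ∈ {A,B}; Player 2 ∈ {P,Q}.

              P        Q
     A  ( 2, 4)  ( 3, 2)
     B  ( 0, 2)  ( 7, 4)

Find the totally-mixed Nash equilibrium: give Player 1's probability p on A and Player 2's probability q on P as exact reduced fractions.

P1 indiff ⇒ q·2+(1-q)·3 = q·0+(1-q)·7 ⇒ q(2) = (1-q)(4) ⇒ q = 2/3
P2 indiff ⇒ p·4+(1-p)·2 = p·2+(1-p)·4 ⇒ p(2) = (1-p)(2) ⇒ p = 1/2

P1 mixes 1/2 on A; P2 mixes 2/3 on P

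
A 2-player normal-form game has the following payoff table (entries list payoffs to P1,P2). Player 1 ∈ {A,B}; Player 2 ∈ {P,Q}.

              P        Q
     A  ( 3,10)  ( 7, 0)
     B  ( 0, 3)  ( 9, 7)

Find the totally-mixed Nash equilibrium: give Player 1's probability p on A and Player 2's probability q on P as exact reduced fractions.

P1 indiff ⇒ q·3+(1-q)·7 = q·0+(1-q)·9 ⇒ q(3) = (1-q)(2) ⇒ q = 2/5
P2 indiff ⇒ p·10+(1-p)·3 = p·0+(1-p)·7 ⇒ p(10) = (1-p)(4) ⇒ p = 2/7

p=2/7, q=2/5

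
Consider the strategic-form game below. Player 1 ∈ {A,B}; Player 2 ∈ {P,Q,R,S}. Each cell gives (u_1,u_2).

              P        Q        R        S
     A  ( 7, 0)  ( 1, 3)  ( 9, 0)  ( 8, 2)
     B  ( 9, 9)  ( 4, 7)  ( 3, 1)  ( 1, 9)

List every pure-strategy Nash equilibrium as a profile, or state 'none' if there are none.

(A,P): not NE [P1→B gives 9>7; P2→Q gives 3>0]
(A,Q): not NE [P1→B gives 4>1]
(A,R): not NE [P2→Q gives 3>0]
(A,S): not NE [P2→Q gives 3>2]
(B,P): NE
(B,Q): not NE [P2→S gives 9>7]
(B,R): not NE [P1→A gives 9>3; P2→S gives 9>1]
(B,S): not NE [P1→A gives 8>1]

Nash profiles: (B,P)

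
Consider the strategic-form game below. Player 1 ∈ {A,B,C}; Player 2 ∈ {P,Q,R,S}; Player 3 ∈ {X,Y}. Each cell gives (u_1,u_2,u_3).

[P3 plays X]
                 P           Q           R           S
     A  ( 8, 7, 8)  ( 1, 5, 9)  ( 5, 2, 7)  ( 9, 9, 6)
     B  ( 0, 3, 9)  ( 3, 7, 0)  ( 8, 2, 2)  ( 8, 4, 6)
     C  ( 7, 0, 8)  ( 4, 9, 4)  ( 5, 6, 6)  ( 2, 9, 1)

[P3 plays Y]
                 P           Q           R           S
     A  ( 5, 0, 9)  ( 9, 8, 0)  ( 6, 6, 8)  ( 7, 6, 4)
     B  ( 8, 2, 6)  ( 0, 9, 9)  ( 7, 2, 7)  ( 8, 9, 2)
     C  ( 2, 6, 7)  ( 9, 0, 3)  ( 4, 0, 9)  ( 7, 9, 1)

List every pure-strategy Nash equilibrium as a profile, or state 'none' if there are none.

(A,P,X): not NE [P2→S gives 9>7; P3→Y gives 9>8]
(A,P,Y): not NE [P1→B gives 8>5; P2→Q gives 8>0]
(A,Q,X): not NE [P1→C gives 4>1; P2→S gives 9>5]
(A,Q,Y): not NE [P3→X gives 9>0]
(A,R,X): not NE [P1→B gives 8>5; P2→S gives 9>2; P3→Y gives 8>7]
(A,R,Y): not NE [P1→B gives 7>6; P2→Q gives 8>6]
(A,S,X): NE
(A,S,Y): not NE [P1→B gives 8>7; P2→Q gives 8>6; P3→X gives 6>4]
(B,P,X): not NE [P1→A gives 8>0; P2→Q gives 7>3]
(B,P,Y): not NE [P2→S gives 9>2; P3→X gives 9>6]
(B,Q,X): not NE [P1→C gives 4>3; P3→Y gives 9>0]
(B,Q,Y): not NE [P1→C gives 9>0]
(B,R,X): not NE [P2→Q gives 7>2; P3→Y gives 7>2]
(B,R,Y): not NE [P2→S gives 9>2]
(B,S,X): not NE [P1→A gives 9>8; P2→Q gives 7>4]
(B,S,Y): not NE [P3→X gives 6>2]
(C,P,X): not NE [P1→A gives 8>7; P2→S gives 9>0]
(C,P,Y): not NE [P1→B gives 8>2; P2→S gives 9>6; P3→X gives 8>7]
(C,Q,X): NE
(C,Q,Y): not NE [P2→S gives 9>0; P3→X gives 4>3]
(C,R,X): not NE [P1→B gives 8>5; P2→S gives 9>6; P3→Y gives 9>6]
(C,R,Y): not NE [P1→B gives 7>4; P2→S gives 9>0]
(C,S,X): not NE [P1→A gives 9>2]
(C,S,Y): not NE [P1→B gives 8>7]

PSNE = {(A,S,X), (C,Q,X)}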